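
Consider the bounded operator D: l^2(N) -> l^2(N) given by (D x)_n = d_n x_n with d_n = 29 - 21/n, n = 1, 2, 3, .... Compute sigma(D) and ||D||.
sigma(D) = {29 - 21/n : n ≥ 1} ∪ {29}; ||D|| = 29

A bounded diagonal operator on l^2 with diagonal entries d_n has spectrum equal to the closure of {d_n : n ≥ 1}: every d_n is an eigenvalue (with eigenvector e_n), so {d_n} ⊂ sigma(D); the spectrum is closed, so its closure is too; and for lambda not in the closure, (D - lambda I) has bounded inverse (the diagonal entries 1/(d_n - lambda) are bounded). For our sequence d_n = 29 - 21/n, n = 1, 2, 3, ...:
  - {d_n} = {29 - 21/n : n ≥ 1}; the only limit point is 29
  - closure = {29 - 21/n : n ≥ 1} ∪ {29}
For the norm: a diagonal operator has ||D|| = sup_n |d_n|. Here d_n = 29 - 21/n increases monotonically from d_1 = 8 toward 29, with all terms in [8, 29); so sup_n |d_n| = 29 (the supremum is the limit, not attained). So ||D|| = 29.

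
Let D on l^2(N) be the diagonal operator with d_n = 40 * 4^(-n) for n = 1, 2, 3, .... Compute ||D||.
||D|| = 10 (attained at n = 1)

For D diagonal, ||D|| = sup_n |d_n|. The sequence d_n = 40 * 4^(-n) is positive and strictly decreasing (ratio 4^(-1) < 1), so the supremum is d_1 = 40/4 = 10. Hence ||D|| = 10.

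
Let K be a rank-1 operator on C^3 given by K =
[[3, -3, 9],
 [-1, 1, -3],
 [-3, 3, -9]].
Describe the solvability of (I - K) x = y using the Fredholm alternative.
(I - K) is invertible (det(I - K) = 6 ≠ 0), so for every y in C^3 the equation (I - K) x = y has a unique solution.

K has rank 1, so it is an outer product K = u v^T: every row of K is a multiple of one row vector. Reading off the entries, u = (-3, 1, 3) and v = (-1, 1, -3) (row i of K equals u_i·v^T). A rank-one matrix u v^T satisfies K u = u (v·u) and kills the (2)-dimensional subspace v^⊥, so its characteristic polynomial is lambda^2 (lambda - v·u) with v·u = tr K = -5. Hence the eigenvalues of I - K are 1 (multiplicity 2) and 1 - (-5) = 6, so det(I - K) = 6. (Direct check: I - K =
[[-2, 3, -9],
 [1, 0, 3],
 [3, -3, 10]]
has determinant 6.) The finite-dimensional Fredholm alternative says: either (I - K) is invertible, or ker(I - K) ≠ {0} and then range(I - K) = ker((I - K)^*)^⊥, with dim ker(I - K) = dim ker((I - K)^*). Since det(I - K) ≠ 0, 1 is not an eigenvalue of K and ker(I - K) = {0}, so we are in the first case: for every y there is a unique x = (I - K)^(-1) y. Explicitly, by the Sherman–Morrison formula, (I - u v^T)^(-1) = I + u v^T/(1 - v·u), i.e. (I - K)^(-1) = I + K/(6).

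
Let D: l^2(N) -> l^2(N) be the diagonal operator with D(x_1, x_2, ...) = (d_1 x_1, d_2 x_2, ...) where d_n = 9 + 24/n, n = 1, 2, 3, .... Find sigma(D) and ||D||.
sigma(D) = {9 + 24/n : n ≥ 1} ∪ {9}; ||D|| = 33

A bounded diagonal operator on l^2 with diagonal entries d_n has spectrum equal to the closure of {d_n : n ≥ 1}: every d_n is an eigenvalue (with eigenvector e_n), so {d_n} ⊂ sigma(D); the spectrum is closed, so its closure is too; and for lambda not in the closure, (D - lambda I) has bounded inverse (the diagonal entries 1/(d_n - lambda) are bounded). For our sequence d_n = 9 + 24/n, n = 1, 2, 3, ...:
  - {d_n} = {9 + 24/n : n ≥ 1}; the only limit point is 9
  - closure = {9 + 24/n : n ≥ 1} ∪ {9}
For the norm: a diagonal operator has ||D|| = sup_n |d_n|. Here d_n = 9 + 24/n is positive and decreasing, so sup_n |d_n| = d_1 = 9 + 24 = 33. So ||D|| = 33.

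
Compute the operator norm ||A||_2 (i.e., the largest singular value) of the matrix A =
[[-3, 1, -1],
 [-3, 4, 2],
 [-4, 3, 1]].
||A||_2 = sqrt((60 + sqrt(3576))/2) ≈ 7.7395 (= sqrt(largest eigenvalue of A^T A))

||A||_2 = sigma_max(A) = sqrt(lambda_max(A^T A)). Form the symmetric matrix M = A^T A =
[[34, -27, -7],
 [-27, 26, 10],
 [-7, 10, 6]].
Its characteristic polynomial (trace, sum of principal 2x2 minors, determinant of M give the coefficients) is
  p(λ) = det(λ I - M) = λ^3 - 66λ^2 + 366λ - 36.
By the rational root theorem any rational root is an integer divisor of 36. Testing λ = 6: p(6) = 216 - 2376 + 2196 - 36 = 0, so λ = 6 is a root. Dividing out (λ - 6) leaves p(λ) = (λ - 6)(λ^2 - 60λ + 6). For λ^2 - 60λ + 6 the discriminant is 3576. It is nonnegative but not a perfect square, so the roots are real and irrational: λ = (60 ± sqrt(3576))/2 ≈ 59.8998, 0.1002.
So the eigenvalues of A^T A are ≈ 0.1002, 6, 59.8998 (all ≥ 0, as they must be for A^T A). The largest is λ_max = (60 + sqrt(3576))/2 ≈ 59.8998, hence ||A||_2 = sqrt(λ_max) = sqrt((60 + sqrt(3576))/2) ≈ 7.7395.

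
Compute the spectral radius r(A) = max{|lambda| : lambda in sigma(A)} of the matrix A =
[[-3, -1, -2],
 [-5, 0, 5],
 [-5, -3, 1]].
r(A) ≈ 4.9014

The eigenvalues of A are the roots of its characteristic polynomial. With M = A (coefficients from the trace, the sum of principal 2x2 minors, and det A):
  p(λ) = det(λ I - M) = λ^3 + 2λ^2 - 3λ + 55.
No integer candidate from the rational root theorem (±divisors of 55) is a root, so the roots are irrational. The cubic discriminant is Δ = -89231 < 0, so there is one real root and a complex-conjugate pair. p(-5) = -5 and p(-4) = 35 have opposite signs, so a root lies in (-5, -4); Newton's method refines it to λ ≈ -4.9014. Dividing out (λ - (-4.9014)) leaves approximately λ^2 - 2.9014λ + 11.2212. For λ^2 - 2.9014λ + 11.2212 the discriminant is -36.4665. It is negative, so the remaining roots are the complex-conjugate pair λ ≈ 1.4507 ± 3.0194i. Their product equals the constant term, so |λ|^2 ≈ 11.2212 and |λ| ≈ 3.3498.
Thus the eigenvalues (to 4 decimals) are -4.9014 (modulus 4.9014); 1.4507 ± 3.0194i (modulus 3.3498). The spectral radius is the largest modulus: r(A) ≈ 4.9014. (Cross-check: r(A) ≤ ||A||_2 ≈ 8.7483; equality holds whenever A is normal, though it can also hold for some non-normal A.)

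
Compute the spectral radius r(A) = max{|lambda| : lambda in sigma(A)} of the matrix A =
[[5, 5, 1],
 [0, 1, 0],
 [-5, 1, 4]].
r(A) = 5

The eigenvalues of A are the roots of its characteristic polynomial. With M = A (coefficients from the trace, the sum of principal 2x2 minors, and det A):
  p(λ) = det(λ I - M) = λ^3 - 10λ^2 + 34λ - 25.
By the rational root theorem any rational root is an integer divisor of 25. Testing λ = 1: p(1) = 1 - 10 + 34 - 25 = 0, so λ = 1 is a root. Dividing out (λ - 1) leaves p(λ) = (λ - 1)(λ^2 - 9λ + 25). For λ^2 - 9λ + 25 the discriminant is -19. It is negative, so the roots are the complex-conjugate pair λ = 9/2 ± (sqrt(19)/2) i ≈ 4.5 ± 2.1794i. For a conjugate pair the product of the roots equals the constant term, so |λ|^2 = 25 and |λ| = sqrt(25) = 5.
Thus the eigenvalues (to 4 decimals) are 4.5 ± 2.1794i (modulus 5); 1 (modulus 1). The spectral radius is the largest modulus: r(A) = 5. (Cross-check: r(A) ≤ ||A||_2 ≈ 7.9565; equality holds whenever A is normal, though it can also hold for some non-normal A.)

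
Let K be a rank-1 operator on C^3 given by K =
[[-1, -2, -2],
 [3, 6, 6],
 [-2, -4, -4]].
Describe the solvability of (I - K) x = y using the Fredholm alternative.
(I - K) is singular (det(I - K) = 0, i.e. 1 ∈ sigma(K)). (I - K) x = y is solvable iff y ⊥ ker((I - K)^*) = span{(-1, -2, -2)}, i.e. iff -y_1 - 2y_2 - 2y_3 = 0. When solvable, the solutions are x = y + c·(1, -3, 2), c arbitrary (ker(I - K) = span{(1, -3, 2)}, dimension 1).

K has rank 1, so it is an outer product K = u v^T: every row of K is a multiple of one row vector. Reading off the entries, u = (1, -3, 2) and v = (-1, -2, -2) (row i of K equals u_i·v^T). A rank-one matrix u v^T satisfies K u = u (v·u) and kills the (2)-dimensional subspace v^⊥, so its characteristic polynomial is lambda^2 (lambda - v·u) with v·u = tr K = 1. Hence the eigenvalues of I - K are 1 (multiplicity 2) and 1 - (1) = 0, so det(I - K) = 0. (Direct check: I - K =
[[2, 2, 2],
 [-3, -5, -6],
 [2, 4, 5]]
has determinant 0.) So 1 is an eigenvalue of K and (I - K) is not invertible. The finite-dimensional Fredholm alternative says: either (I - K) is invertible, or ker(I - K) ≠ {0} and then range(I - K) = ker((I - K)^*)^⊥, with dim ker(I - K) = dim ker((I - K)^*). We are in the second case, so we need both kernels. Kernel of I - K: (I - K) u = u - u (v·u) = u - u = 0, so ker(I - K) = span{u} = span{(1, -3, 2)} (it is exactly 1-dimensional because rank(I - K) = 2). Kernel of the adjoint: K is real, so (I - K)^* = I - K^T = I - v u^T, and (I - v u^T) v = v - v (u·v) = 0; hence ker((I - K)^*) = span{v} = span{(-1, -2, -2)}. Therefore (I - K) x = y is solvable iff <y, v> = 0, i.e. iff -y_1 - 2y_2 - 2y_3 = 0. When this holds, K y = u (v·y) = 0, so (I - K) y = y and x = y is a particular solution; the full solution set is the line x = y + c·u = y + c·(1, -3, 2), c ∈ C.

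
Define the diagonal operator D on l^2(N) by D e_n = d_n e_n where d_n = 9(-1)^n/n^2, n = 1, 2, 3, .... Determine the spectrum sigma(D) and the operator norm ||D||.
sigma(D) = {9(-1)^n/n^2 : n ≥ 1} ∪ {0}; ||D|| = 9

A bounded diagonal operator on l^2 with diagonal entries d_n has spectrum equal to the closure of {d_n : n ≥ 1}: every d_n is an eigenvalue (with eigenvector e_n), so {d_n} ⊂ sigma(D); the spectrum is closed, so its closure is too; and for lambda not in the closure, (D - lambda I) has bounded inverse (the diagonal entries 1/(d_n - lambda) are bounded). For our sequence d_n = 9(-1)^n/n^2, n = 1, 2, 3, ...:
  - {d_n} = {9(-1)^n/n^2 : n ≥ 1}; the only limit point is 0
  - closure = {9(-1)^n/n^2 : n ≥ 1} ∪ {0}
For the norm: a diagonal operator has ||D|| = sup_n |d_n|. Here |d_n| = 9/n^2 is decreasing, so sup_n |d_n| = |d_1| = 9. So ||D|| = 9.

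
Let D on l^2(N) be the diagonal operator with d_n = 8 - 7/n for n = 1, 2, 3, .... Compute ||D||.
||D|| = 8

For a diagonal operator on l^2 with entries d_n, ||D|| = sup_n |d_n|. Here d_1 = 1, d_2 = 9/2, ..., and d_n = 8 - 7/n increases monotonically toward 8. All terms lie in [1, 8), so |d_n| = d_n and the supremum is the limit 8, which is not attained by any individual d_n. Hence ||D|| = 8.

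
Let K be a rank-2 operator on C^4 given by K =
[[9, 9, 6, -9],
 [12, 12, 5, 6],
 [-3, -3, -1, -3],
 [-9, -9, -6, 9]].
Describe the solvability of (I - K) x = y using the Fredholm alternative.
(I - K) is invertible (det(I - K) = 119 ≠ 0), so for every y in C^4 the equation (I - K) x = y has a unique solution.

K has rank 2 and factors as K = U V^T = u1 v1^T + u2 v2^T with u1 = (0, -3, 1, 0), v1 = (-3, -3, -1, -3), u2 = (-3, -1, 0, 3), v2 = (-3, -3, -2, 3) (multiplying out reproduces the displayed K). The nonzero eigenvalues of U V^T coincide with those of the 2 x 2 matrix G = V^T U = [[v1·u1, v1·u2], [v2·u1, v2·u2]] = [[8, 3], [7, 21]], and by the Sylvester determinant identity det(I_4 - U V^T) = det(I_2 - V^T U) = det([[-7, -3], [-7, -20]]) = (-7)(-20) - (-3)(-7) = 119. (Direct check: I - K =
[[-8, -9, -6, 9],
 [-12, -11, -5, -6],
 [3, 3, 2, 3],
 [9, 9, 6, -8]]
has determinant 119.) The finite-dimensional Fredholm alternative says: either (I - K) is invertible, or ker(I - K) ≠ {0} and then range(I - K) = ker((I - K)^*)^⊥, with dim ker(I - K) = dim ker((I - K)^*). Since det(I - K) ≠ 0, 1 is not an eigenvalue of K and ker(I - K) = {0}, so we are in the first case: for every y there is a unique x = (I - K)^(-1) y. (Explicitly, by the Woodbury identity, (I - U V^T)^(-1) = I + U (I_2 - G)^(-1) V^T.)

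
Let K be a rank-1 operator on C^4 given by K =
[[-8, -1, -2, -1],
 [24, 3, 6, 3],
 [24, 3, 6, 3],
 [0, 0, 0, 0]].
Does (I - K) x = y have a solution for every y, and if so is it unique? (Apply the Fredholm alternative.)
(I - K) is singular (det(I - K) = 0, i.e. 1 ∈ sigma(K)). (I - K) x = y is solvable iff y ⊥ ker((I - K)^*) = span{(-8, -1, -2, -1)}, i.e. iff -8y_1 - y_2 - 2y_3 - y_4 = 0. When solvable, the solutions are x = y + c·(1, -3, -3, 0), c arbitrary (ker(I - K) = span{(1, -3, -3, 0)}, dimension 1).

K has rank 1, so it is an outer product K = u v^T: every row of K is a multiple of one row vector. Reading off the entries, u = (1, -3, -3, 0) and v = (-8, -1, -2, -1) (row i of K equals u_i·v^T). A rank-one matrix u v^T satisfies K u = u (v·u) and kills the (3)-dimensional subspace v^⊥, so its characteristic polynomial is lambda^3 (lambda - v·u) with v·u = tr K = 1. Hence the eigenvalues of I - K are 1 (multiplicity 3) and 1 - (1) = 0, so det(I - K) = 0. (Direct check: I - K =
[[9, 1, 2, 1],
 [-24, -2, -6, -3],
 [-24, -3, -5, -3],
 [0, 0, 0, 1]]
has determinant 0.) So 1 is an eigenvalue of K and (I - K) is not invertible. The finite-dimensional Fredholm alternative says: either (I - K) is invertible, or ker(I - K) ≠ {0} and then range(I - K) = ker((I - K)^*)^⊥, with dim ker(I - K) = dim ker((I - K)^*). We are in the second case, so we need both kernels. Kernel of I - K: (I - K) u = u - u (v·u) = u - u = 0, so ker(I - K) = span{u} = span{(1, -3, -3, 0)} (it is exactly 1-dimensional because rank(I - K) = 3). Kernel of the adjoint: K is real, so (I - K)^* = I - K^T = I - v u^T, and (I - v u^T) v = v - v (u·v) = 0; hence ker((I - K)^*) = span{v} = span{(-8, -1, -2, -1)}. Therefore (I - K) x = y is solvable iff <y, v> = 0, i.e. iff -8y_1 - y_2 - 2y_3 - y_4 = 0. When this holds, K y = u (v·y) = 0, so (I - K) y = y and x = y is a particular solution; the full solution set is the line x = y + c·u = y + c·(1, -3, -3, 0), c ∈ C.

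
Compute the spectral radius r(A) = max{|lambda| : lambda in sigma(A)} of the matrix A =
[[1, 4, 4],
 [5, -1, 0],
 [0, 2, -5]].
r(A) = sqrt(29) ≈ 5.3852

The eigenvalues of A are the roots of its characteristic polynomial. With M = A (coefficients from the trace, the sum of principal 2x2 minors, and det A):
  p(λ) = det(λ I - M) = λ^3 + 5λ^2 - 21λ - 145.
By the rational root theorem any rational root is an integer divisor of 145. Testing λ = 5: p(5) = 125 + 125 - 105 - 145 = 0, so λ = 5 is a root. Dividing out (λ - 5) leaves p(λ) = (λ - 5)(λ^2 + 10λ + 29). For λ^2 + 10λ + 29 the discriminant is -16. It is negative, so the roots are the complex-conjugate pair λ = -5 ± (sqrt(16)/2) i ≈ -5 ± 2i. For a conjugate pair the product of the roots equals the constant term, so |λ|^2 = 29 and |λ| = sqrt(29) ≈ 5.3852.
Thus the eigenvalues (to 4 decimals) are -5 ± 2i (modulus 5.3852); 5 (modulus 5). The spectral radius is the largest modulus: r(A) = sqrt(29) ≈ 5.3852. (Cross-check: r(A) ≤ ||A||_2 ≈ 6.5885; equality holds whenever A is normal, though it can also hold for some non-normal A.)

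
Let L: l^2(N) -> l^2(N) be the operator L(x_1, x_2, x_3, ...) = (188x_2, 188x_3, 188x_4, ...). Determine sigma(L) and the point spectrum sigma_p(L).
sigma(L) = closed disk {z in C : |z| ≤ 188}; sigma_p(L) = open disk {z in C : |z| < 188}

Note L = 188·V where V is the unit left shift (V x)_k = x_{k+1}; so sigma(L) = 188·sigma(V) and ||L|| = 188||V||. ||L x||^2 = 35344sum_{k≥2} |x_k|^2 ≤ 35344||x||^2, with equality on {x : x_1 = 0}, so ||L|| = 188. For any lambda with |lambda| < 188, set r = lambda/188 (|r| < 1); the vector x = (1, r, r^2, ...) is in l^2 and satisfies L x = 188(r, r^2, ...) = lambda x, so lambda is an eigenvalue. On the boundary |lambda| = 188 the geometric series diverges, so no l^2 eigenvector exists, but these lambda lie in the approximate point spectrum. Hence sigma(L) is the closed disk of radius 188 and sigma_p(L) is the open disk.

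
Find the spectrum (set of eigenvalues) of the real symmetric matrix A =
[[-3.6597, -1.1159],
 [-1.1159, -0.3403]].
sigma(A) ≈ {-4, 0}

A is real symmetric, so its spectrum consists of real eigenvalues. Expanding the characteristic polynomial of the displayed matrix gives
  det(λ I - A) = p(λ) = λ^2 + (4)λ + (0).
Solving p(λ) = 0 yields eigenvalues ≈ -4, 0. (A is shown rounded to 4 decimals, so these recover the underlying integer eigenvalues to within that precision.)
Verification: the trace of A = -4 equals the sum of eigenvalues -4, and det(A) ≈ 0.0002 matches the eigenvalue product 0.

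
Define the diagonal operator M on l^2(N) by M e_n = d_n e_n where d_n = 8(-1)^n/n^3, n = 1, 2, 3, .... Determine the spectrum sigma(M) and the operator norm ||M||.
sigma(M) = {8(-1)^n/n^3 : n ≥ 1} ∪ {0}; ||M|| = 8

A bounded diagonal operator on l^2 with diagonal entries d_n has spectrum equal to the closure of {d_n : n ≥ 1}: every d_n is an eigenvalue (with eigenvector e_n), so {d_n} ⊂ sigma(M); the spectrum is closed, so its closure is too; and for lambda not in the closure, (M - lambda I) has bounded inverse (the diagonal entries 1/(d_n - lambda) are bounded). For our sequence d_n = 8(-1)^n/n^3, n = 1, 2, 3, ...:
  - {d_n} = {8(-1)^n/n^3 : n ≥ 1}; the only limit point is 0
  - closure = {8(-1)^n/n^3 : n ≥ 1} ∪ {0}
For the norm: a diagonal operator has ||M|| = sup_n |d_n|. Here |d_n| = 8/n^3 is decreasing, so sup_n |d_n| = |d_1| = 8. So ||M|| = 8.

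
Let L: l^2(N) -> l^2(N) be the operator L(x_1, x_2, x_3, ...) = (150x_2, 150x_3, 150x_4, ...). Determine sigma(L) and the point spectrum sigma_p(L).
sigma(L) = closed disk {z in C : |z| ≤ 150}; sigma_p(L) = open disk {z in C : |z| < 150}

Note L = 150·V where V is the unit left shift (V x)_k = x_{k+1}; so sigma(L) = 150·sigma(V) and ||L|| = 150||V||. ||L x||^2 = 22500sum_{k≥2} |x_k|^2 ≤ 22500||x||^2, with equality on {x : x_1 = 0}, so ||L|| = 150. For any lambda with |lambda| < 150, set r = lambda/150 (|r| < 1); the vector x = (1, r, r^2, ...) is in l^2 and satisfies L x = 150(r, r^2, ...) = lambda x, so lambda is an eigenvalue. On the boundary |lambda| = 150 the geometric series diverges, so no l^2 eigenvector exists, but these lambda lie in the approximate point spectrum. Hence sigma(L) is the closed disk of radius 150 and sigma_p(L) is the open disk.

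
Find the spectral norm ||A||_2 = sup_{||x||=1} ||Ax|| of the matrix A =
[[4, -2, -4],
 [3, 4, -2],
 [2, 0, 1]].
||A||_2 ≈ 6.7653 (= sqrt(largest eigenvalue of A^T A))

||A||_2 = sigma_max(A) = sqrt(lambda_max(A^T A)). Form the symmetric matrix M = A^T A =
[[29, 4, -20],
 [4, 20, 0],
 [-20, 0, 21]].
Its characteristic polynomial (trace, sum of principal 2x2 minors, determinant of M give the coefficients) is
  p(λ) = det(λ I - M) = λ^3 - 70λ^2 + 1193λ - 3844.
No integer candidate from the rational root theorem (±divisors of 3844) is a root, so the roots are irrational. The cubic discriminant is Δ = 287470720 > 0, so there are three distinct real roots. p(4) = -128 and p(5) = 496 have opposite signs, so a root lies in (4, 5); Newton's method refines it to λ ≈ 4.1911. p(20) = 16 and p(21) = -400 have opposite signs, so a root lies in (20, 21); Newton's method refines it to λ ≈ 20.0393. p(45) = -784 and p(46) = 250 have opposite signs, so a root lies in (45, 46); Newton's method refines it to λ ≈ 45.7697. Check (Vieta): the three roots sum to 70, matching tr M = 70.
So the eigenvalues of A^T A are ≈ 4.1911, 20.0393, 45.7697 (all ≥ 0, as they must be for A^T A). The largest is λ_max ≈ 45.7697, hence ||A||_2 = sqrt(λ_max) ≈ 6.7653.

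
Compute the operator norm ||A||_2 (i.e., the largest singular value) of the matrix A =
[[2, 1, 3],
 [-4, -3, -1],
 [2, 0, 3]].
||A||_2 ≈ 6.6338 (= sqrt(largest eigenvalue of A^T A))

||A||_2 = sigma_max(A) = sqrt(lambda_max(A^T A)). Form the symmetric matrix M = A^T A =
[[24, 14, 16],
 [14, 10, 6],
 [16, 6, 19]].
Its characteristic polynomial (trace, sum of principal 2x2 minors, determinant of M give the coefficients) is
  p(λ) = det(λ I - M) = λ^3 - 53λ^2 + 398λ - 100.
No integer candidate from the rational root theorem (±divisors of 100) is a root, so the roots are irrational. The cubic discriminant is Δ = 170926068 > 0, so there are three distinct real roots. p(0) = -100 and p(1) = 246 have opposite signs, so a root lies in (0, 1); Newton's method refines it to λ ≈ 0.2602. p(8) = 204 and p(9) = -82 have opposite signs, so a root lies in (8, 9); Newton's method refines it to λ ≈ 8.732. p(44) = -12 and p(45) = 1610 have opposite signs, so a root lies in (44, 45); Newton's method refines it to λ ≈ 44.0078. Check (Vieta): the three roots sum to 53, matching tr M = 53.
So the eigenvalues of A^T A are ≈ 0.2602, 8.732, 44.0078 (all ≥ 0, as they must be for A^T A). The largest is λ_max ≈ 44.0078, hence ||A||_2 = sqrt(λ_max) ≈ 6.6338.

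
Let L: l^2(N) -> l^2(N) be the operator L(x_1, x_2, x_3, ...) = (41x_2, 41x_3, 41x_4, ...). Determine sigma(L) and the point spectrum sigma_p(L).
sigma(L) = closed disk {z in C : |z| ≤ 41}; sigma_p(L) = open disk {z in C : |z| < 41}

Note L = 41·V where V is the unit left shift (V x)_k = x_{k+1}; so sigma(L) = 41·sigma(V) and ||L|| = 41||V||. ||L x||^2 = 1681sum_{k≥2} |x_k|^2 ≤ 1681||x||^2, with equality on {x : x_1 = 0}, so ||L|| = 41. For any lambda with |lambda| < 41, set r = lambda/41 (|r| < 1); the vector x = (1, r, r^2, ...) is in l^2 and satisfies L x = 41(r, r^2, ...) = lambda x, so lambda is an eigenvalue. On the boundary |lambda| = 41 the geometric series diverges, so no l^2 eigenvector exists, but these lambda lie in the approximate point spectrum. Hence sigma(L) is the closed disk of radius 41 and sigma_p(L) is the open disk.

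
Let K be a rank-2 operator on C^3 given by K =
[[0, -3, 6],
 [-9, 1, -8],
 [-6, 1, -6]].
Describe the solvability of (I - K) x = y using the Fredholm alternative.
(I - K) is invertible (det(I - K) = 17 ≠ 0), so for every y in C^3 the equation (I - K) x = y has a unique solution.

K has rank 2 and factors as K = U V^T = u1 v1^T + u2 v2^T with u1 = (-3, 1, 1), v1 = (0, 1, -2), u2 = (0, -3, -2), v2 = (3, 0, 2) (multiplying out reproduces the displayed K). The nonzero eigenvalues of U V^T coincide with those of the 2 x 2 matrix G = V^T U = [[v1·u1, v1·u2], [v2·u1, v2·u2]] = [[-1, 1], [-7, -4]], and by the Sylvester determinant identity det(I_3 - U V^T) = det(I_2 - V^T U) = det([[2, -1], [7, 5]]) = (2)(5) - (-1)(7) = 17. (Direct check: I - K =
[[1, 3, -6],
 [9, 0, 8],
 [6, -1, 7]]
has determinant 17.) The finite-dimensional Fredholm alternative says: either (I - K) is invertible, or ker(I - K) ≠ {0} and then range(I - K) = ker((I - K)^*)^⊥, with dim ker(I - K) = dim ker((I - K)^*). Since det(I - K) ≠ 0, 1 is not an eigenvalue of K and ker(I - K) = {0}, so we are in the first case: for every y there is a unique x = (I - K)^(-1) y. (Explicitly, by the Woodbury identity, (I - U V^T)^(-1) = I + U (I_2 - G)^(-1) V^T.)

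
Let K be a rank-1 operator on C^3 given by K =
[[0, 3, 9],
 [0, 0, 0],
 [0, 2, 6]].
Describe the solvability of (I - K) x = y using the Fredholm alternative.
(I - K) is invertible (det(I - K) = -5 ≠ 0), so for every y in C^3 the equation (I - K) x = y has a unique solution.

K has rank 1, so it is an outer product K = u v^T: every row of K is a multiple of one row vector. Reading off the entries, u = (3, 0, 2) and v = (0, 1, 3) (row i of K equals u_i·v^T). A rank-one matrix u v^T satisfies K u = u (v·u) and kills the (2)-dimensional subspace v^⊥, so its characteristic polynomial is lambda^2 (lambda - v·u) with v·u = tr K = 6. Hence the eigenvalues of I - K are 1 (multiplicity 2) and 1 - (6) = -5, so det(I - K) = -5. (Direct check: I - K =
[[1, -3, -9],
 [0, 1, 0],
 [0, -2, -5]]
has determinant -5.) The finite-dimensional Fredholm alternative says: either (I - K) is invertible, or ker(I - K) ≠ {0} and then range(I - K) = ker((I - K)^*)^⊥, with dim ker(I - K) = dim ker((I - K)^*). Since det(I - K) ≠ 0, 1 is not an eigenvalue of K and ker(I - K) = {0}, so we are in the first case: for every y there is a unique x = (I - K)^(-1) y. Explicitly, by the Sherman–Morrison formula, (I - u v^T)^(-1) = I + u v^T/(1 - v·u), i.e. (I - K)^(-1) = I + K/(-5).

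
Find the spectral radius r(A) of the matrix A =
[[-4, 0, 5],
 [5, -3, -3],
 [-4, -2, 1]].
r(A) ≈ 5.1142

The eigenvalues of A are the roots of its characteristic polynomial. With M = A (coefficients from the trace, the sum of principal 2x2 minors, and det A):
  p(λ) = det(λ I - M) = λ^3 + 6λ^2 + 19λ + 74.
No integer candidate from the rational root theorem (±divisors of 74) is a root, so the roots are irrational. The cubic discriminant is Δ = -74380 < 0, so there is one real root and a complex-conjugate pair. p(-6) = -40 and p(-5) = 4 have opposite signs, so a root lies in (-6, -5); Newton's method refines it to λ ≈ -5.1142. Dividing out (λ - (-5.1142)) leaves approximately λ^2 + 0.8858λ + 14.4696. For λ^2 + 0.8858λ + 14.4696 the discriminant is -57.0939. It is negative, so the remaining roots are the complex-conjugate pair λ ≈ -0.4429 ± 3.778i. Their product equals the constant term, so |λ|^2 ≈ 14.4696 and |λ| ≈ 3.8039.
Thus the eigenvalues (to 4 decimals) are -5.1142 (modulus 5.1142); -0.4429 ± 3.778i (modulus 3.8039). The spectral radius is the largest modulus: r(A) ≈ 5.1142. (Cross-check: r(A) ≤ ||A||_2 ≈ 9.3706; equality holds whenever A is normal, though it can also hold for some non-normal A.)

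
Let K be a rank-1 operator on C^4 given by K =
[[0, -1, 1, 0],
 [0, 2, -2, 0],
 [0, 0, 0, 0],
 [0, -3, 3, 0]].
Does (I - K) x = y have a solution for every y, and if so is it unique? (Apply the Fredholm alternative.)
(I - K) is invertible (det(I - K) = -1 ≠ 0), so for every y in C^4 the equation (I - K) x = y has a unique solution.

K has rank 1, so it is an outer product K = u v^T: every row of K is a multiple of one row vector. Reading off the entries, u = (1, -2, 0, 3) and v = (0, -1, 1, 0) (row i of K equals u_i·v^T). A rank-one matrix u v^T satisfies K u = u (v·u) and kills the (3)-dimensional subspace v^⊥, so its characteristic polynomial is lambda^3 (lambda - v·u) with v·u = tr K = 2. Hence the eigenvalues of I - K are 1 (multiplicity 3) and 1 - (2) = -1, so det(I - K) = -1. (Direct check: I - K =
[[1, 1, -1, 0],
 [0, -1, 2, 0],
 [0, 0, 1, 0],
 [0, 3, -3, 1]]
has determinant -1.) The finite-dimensional Fredholm alternative says: either (I - K) is invertible, or ker(I - K) ≠ {0} and then range(I - K) = ker((I - K)^*)^⊥, with dim ker(I - K) = dim ker((I - K)^*). Since det(I - K) ≠ 0, 1 is not an eigenvalue of K and ker(I - K) = {0}, so we are in the first case: for every y there is a unique x = (I - K)^(-1) y. Explicitly, by the Sherman–Morrison formula, (I - u v^T)^(-1) = I + u v^T/(1 - v·u), i.e. (I - K)^(-1) = I - K.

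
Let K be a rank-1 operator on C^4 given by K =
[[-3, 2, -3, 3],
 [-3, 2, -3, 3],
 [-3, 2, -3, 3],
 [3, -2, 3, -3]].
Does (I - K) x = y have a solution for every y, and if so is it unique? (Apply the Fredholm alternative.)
(I - K) is invertible (det(I - K) = 8 ≠ 0), so for every y in C^4 the equation (I - K) x = y has a unique solution.

K has rank 1, so it is an outer product K = u v^T: every row of K is a multiple of one row vector. Reading off the entries, u = (1, 1, 1, -1) and v = (-3, 2, -3, 3) (row i of K equals u_i·v^T). A rank-one matrix u v^T satisfies K u = u (v·u) and kills the (3)-dimensional subspace v^⊥, so its characteristic polynomial is lambda^3 (lambda - v·u) with v·u = tr K = -7. Hence the eigenvalues of I - K are 1 (multiplicity 3) and 1 - (-7) = 8, so det(I - K) = 8. (Direct check: I - K =
[[4, -2, 3, -3],
 [3, -1, 3, -3],
 [3, -2, 4, -3],
 [-3, 2, -3, 4]]
has determinant 8.) The finite-dimensional Fredholm alternative says: either (I - K) is invertible, or ker(I - K) ≠ {0} and then range(I - K) = ker((I - K)^*)^⊥, with dim ker(I - K) = dim ker((I - K)^*). Since det(I - K) ≠ 0, 1 is not an eigenvalue of K and ker(I - K) = {0}, so we are in the first case: for every y there is a unique x = (I - K)^(-1) y. Explicitly, by the Sherman–Morrison formula, (I - u v^T)^(-1) = I + u v^T/(1 - v·u), i.e. (I - K)^(-1) = I + K/(8).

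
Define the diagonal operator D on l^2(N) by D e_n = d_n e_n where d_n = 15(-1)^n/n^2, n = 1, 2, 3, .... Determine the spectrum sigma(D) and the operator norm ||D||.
sigma(D) = {15(-1)^n/n^2 : n ≥ 1} ∪ {0}; ||D|| = 15

A bounded diagonal operator on l^2 with diagonal entries d_n has spectrum equal to the closure of {d_n : n ≥ 1}: every d_n is an eigenvalue (with eigenvector e_n), so {d_n} ⊂ sigma(D); the spectrum is closed, so its closure is too; and for lambda not in the closure, (D - lambda I) has bounded inverse (the diagonal entries 1/(d_n - lambda) are bounded). For our sequence d_n = 15(-1)^n/n^2, n = 1, 2, 3, ...:
  - {d_n} = {15(-1)^n/n^2 : n ≥ 1}; the only limit point is 0
  - closure = {15(-1)^n/n^2 : n ≥ 1} ∪ {0}
For the norm: a diagonal operator has ||D|| = sup_n |d_n|. Here |d_n| = 15/n^2 is decreasing, so sup_n |d_n| = |d_1| = 15. So ||D|| = 15.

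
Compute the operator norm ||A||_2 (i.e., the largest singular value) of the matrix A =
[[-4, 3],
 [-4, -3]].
||A||_2 = sqrt(32) ≈ 5.6569 (= sqrt(largest eigenvalue of A^T A))

||A||_2 = sigma_max(A) = sqrt(lambda_max(A^T A)). Form the symmetric matrix M = A^T A =
[[32, 0],
 [0, 18]].
Its characteristic polynomial (trace, determinant of M give the coefficients) is
  p(λ) = det(λ I - M) = λ^2 - 50λ + 576.
For λ^2 - 50λ + 576 the discriminant is 196. It is a perfect square (14^2), so the roots are rational: λ = (50 ± 14)/2 = 32, 18.
So the eigenvalues of A^T A are ≈ 18, 32 (all ≥ 0, as they must be for A^T A). The largest is λ_max = 32, hence ||A||_2 = sqrt(λ_max) = sqrt(32) ≈ 5.6569.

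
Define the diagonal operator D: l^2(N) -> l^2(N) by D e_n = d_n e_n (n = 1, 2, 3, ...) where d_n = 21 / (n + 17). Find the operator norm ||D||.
||D|| = 7/6 (attained at n = 1)

For D diagonal, ||D|| = sup_n |d_n| = sup_n 21/(n + 17). This is positive and strictly decreasing in n, so the supremum is attained at n = 1: d_1 = 21/(1 + 17) = 7/6. Hence ||D|| = 7/6.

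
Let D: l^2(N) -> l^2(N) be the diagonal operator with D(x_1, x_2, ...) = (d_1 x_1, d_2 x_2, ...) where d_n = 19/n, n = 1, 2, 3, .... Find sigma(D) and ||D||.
sigma(D) = {19/n : n ≥ 1} ∪ {0}; ||D|| = 19

A bounded diagonal operator on l^2 with diagonal entries d_n has spectrum equal to the closure of {d_n : n ≥ 1}: every d_n is an eigenvalue (with eigenvector e_n), so {d_n} ⊂ sigma(D); the spectrum is closed, so its closure is too; and for lambda not in the closure, (D - lambda I) has bounded inverse (the diagonal entries 1/(d_n - lambda) are bounded). For our sequence d_n = 19/n, n = 1, 2, 3, ...:
  - {d_n} = {19/n : n ≥ 1}; the only limit point is 0
  - closure = {19/n : n ≥ 1} ∪ {0}
For the norm: a diagonal operator has ||D|| = sup_n |d_n|. Here d_n = 19/n is positive and decreasing, so sup_n |d_n| = d_1 = 19. So ||D|| = 19.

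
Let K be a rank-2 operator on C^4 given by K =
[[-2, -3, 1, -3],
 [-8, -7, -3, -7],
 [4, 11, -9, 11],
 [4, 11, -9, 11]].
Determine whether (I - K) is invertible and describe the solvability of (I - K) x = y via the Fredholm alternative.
(I - K) is invertible (det(I - K) = 98 ≠ 0), so for every y in C^4 the equation (I - K) x = y has a unique solution.

K has rank 2 and factors as K = U V^T = u1 v1^T + u2 v2^T with u1 = (1, 3, -3, -3), v1 = (-2, -3, 1, -3), u2 = (0, 2, 2, 2), v2 = (-1, 1, -3, 1) (multiplying out reproduces the displayed K). The nonzero eigenvalues of U V^T coincide with those of the 2 x 2 matrix G = V^T U = [[v1·u1, v1·u2], [v2·u1, v2·u2]] = [[-5, -10], [8, -2]], and by the Sylvester determinant identity det(I_4 - U V^T) = det(I_2 - V^T U) = det([[6, 10], [-8, 3]]) = (6)(3) - (10)(-8) = 98. (Direct check: I - K =
[[3, 3, -1, 3],
 [8, 8, 3, 7],
 [-4, -11, 10, -11],
 [-4, -11, 9, -10]]
has determinant 98.) The finite-dimensional Fredholm alternative says: either (I - K) is invertible, or ker(I - K) ≠ {0} and then range(I - K) = ker((I - K)^*)^⊥, with dim ker(I - K) = dim ker((I - K)^*). Since det(I - K) ≠ 0, 1 is not an eigenvalue of K and ker(I - K) = {0}, so we are in the first case: for every y there is a unique x = (I - K)^(-1) y. (Explicitly, by the Woodbury identity, (I - U V^T)^(-1) = I + U (I_2 - G)^(-1) V^T.)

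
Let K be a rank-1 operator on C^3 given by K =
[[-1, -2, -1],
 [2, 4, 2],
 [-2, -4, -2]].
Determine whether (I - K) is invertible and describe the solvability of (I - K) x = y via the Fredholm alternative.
(I - K) is singular (det(I - K) = 0, i.e. 1 ∈ sigma(K)). (I - K) x = y is solvable iff y ⊥ ker((I - K)^*) = span{(-1, -2, -1)}, i.e. iff -y_1 - 2y_2 - y_3 = 0. When solvable, the solutions are x = y + c·(1, -2, 2), c arbitrary (ker(I - K) = span{(1, -2, 2)}, dimension 1).

K has rank 1, so it is an outer product K = u v^T: every row of K is a multiple of one row vector. Reading off the entries, u = (1, -2, 2) and v = (-1, -2, -1) (row i of K equals u_i·v^T). A rank-one matrix u v^T satisfies K u = u (v·u) and kills the (2)-dimensional subspace v^⊥, so its characteristic polynomial is lambda^2 (lambda - v·u) with v·u = tr K = 1. Hence the eigenvalues of I - K are 1 (multiplicity 2) and 1 - (1) = 0, so det(I - K) = 0. (Direct check: I - K =
[[2, 2, 1],
 [-2, -3, -2],
 [2, 4, 3]]
has determinant 0.) So 1 is an eigenvalue of K and (I - K) is not invertible. The finite-dimensional Fredholm alternative says: either (I - K) is invertible, or ker(I - K) ≠ {0} and then range(I - K) = ker((I - K)^*)^⊥, with dim ker(I - K) = dim ker((I - K)^*). We are in the second case, so we need both kernels. Kernel of I - K: (I - K) u = u - u (v·u) = u - u = 0, so ker(I - K) = span{u} = span{(1, -2, 2)} (it is exactly 1-dimensional because rank(I - K) = 2). Kernel of the adjoint: K is real, so (I - K)^* = I - K^T = I - v u^T, and (I - v u^T) v = v - v (u·v) = 0; hence ker((I - K)^*) = span{v} = span{(-1, -2, -1)}. Therefore (I - K) x = y is solvable iff <y, v> = 0, i.e. iff -y_1 - 2y_2 - y_3 = 0. When this holds, K y = u (v·y) = 0, so (I - K) y = y and x = y is a particular solution; the full solution set is the line x = y + c·u = y + c·(1, -2, 2), c ∈ C.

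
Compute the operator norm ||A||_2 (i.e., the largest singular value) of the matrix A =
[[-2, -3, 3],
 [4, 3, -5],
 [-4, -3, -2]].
||A||_2 ≈ 8.8303 (= sqrt(largest eigenvalue of A^T A))

||A||_2 = sigma_max(A) = sqrt(lambda_max(A^T A)). Form the symmetric matrix M = A^T A =
[[36, 30, -18],
 [30, 27, -18],
 [-18, -18, 38]].
Its characteristic polynomial (trace, sum of principal 2x2 minors, determinant of M give the coefficients) is
  p(λ) = det(λ I - M) = λ^3 - 101λ^2 + 1818λ - 1764.
No integer candidate from the rational root theorem (±divisors of 1764) is a root, so the roots are irrational. The cubic discriminant is Δ = 8157127284 > 0, so there are three distinct real roots. p(1) = -46 and p(2) = 1476 have opposite signs, so a root lies in (1, 2); Newton's method refines it to λ ≈ 1.0285. p(21) = 1134 and p(22) = -4 have opposite signs, so a root lies in (21, 22); Newton's method refines it to λ ≈ 21.9966. p(77) = -4074 and p(78) = 108 have opposite signs, so a root lies in (77, 78); Newton's method refines it to λ ≈ 77.9749. Check (Vieta): the three roots sum to 101, matching tr M = 101.
So the eigenvalues of A^T A are ≈ 1.0285, 21.9966, 77.9749 (all ≥ 0, as they must be for A^T A). The largest is λ_max ≈ 77.9749, hence ||A||_2 = sqrt(λ_max) ≈ 8.8303.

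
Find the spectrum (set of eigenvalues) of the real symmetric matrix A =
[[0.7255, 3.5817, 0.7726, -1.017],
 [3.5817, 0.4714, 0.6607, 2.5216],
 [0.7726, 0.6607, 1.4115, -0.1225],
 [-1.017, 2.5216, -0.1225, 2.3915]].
sigma(A) ≈ {-4, 1, 3, 5}

A is real symmetric, so its spectrum consists of real eigenvalues. Expanding the characteristic polynomial of the displayed matrix gives
  det(λ I - A) = p(λ) = λ^4 + (-5)λ^3 + (-13)λ^2 + (76.9986)λ + (-59.9975).
Solving p(λ) = 0 yields eigenvalues ≈ -4, 1, 3, 5. (A is shown rounded to 4 decimals, so these recover the underlying integer eigenvalues to within that precision.)
Verification: the trace of A = 5 equals the sum of eigenvalues 5, and det(A) ≈ -59.9975 matches the eigenvalue product -60.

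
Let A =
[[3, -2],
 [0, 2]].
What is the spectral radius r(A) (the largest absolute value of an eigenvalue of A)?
r(A) = 3

The eigenvalues of A are the roots of its characteristic polynomial. With M = A (coefficients from the trace and determinant):
  p(λ) = det(λ I - M) = λ^2 - 5λ + 6.
For λ^2 - 5λ + 6 the discriminant is 1. It is a perfect square (1^2), so the roots are rational: λ = (5 ± 1)/2 = 3, 2.
Thus the eigenvalues (to 4 decimals) are 3 (modulus 3); 2 (modulus 2). The spectral radius is the largest modulus: r(A) = 3. (Cross-check: r(A) ≤ ||A||_2 ≈ 3.8106; equality holds whenever A is normal, though it can also hold for some non-normal A.)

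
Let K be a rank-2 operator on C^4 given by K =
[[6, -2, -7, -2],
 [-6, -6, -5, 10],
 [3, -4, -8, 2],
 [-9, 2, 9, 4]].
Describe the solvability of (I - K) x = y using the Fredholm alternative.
(I - K) is invertible (det(I - K) = -130 ≠ 0), so for every y in C^4 the equation (I - K) x = y has a unique solution.

K has rank 2 and factors as K = U V^T = u1 v1^T + u2 v2^T with u1 = (2, -2, 1, -3), v1 = (3, 0, -2, -2), u2 = (-1, -3, -2, 1), v2 = (0, 2, 3, -2) (multiplying out reproduces the displayed K). The nonzero eigenvalues of U V^T coincide with those of the 2 x 2 matrix G = V^T U = [[v1·u1, v1·u2], [v2·u1, v2·u2]] = [[10, -1], [5, -14]], and by the Sylvester determinant identity det(I_4 - U V^T) = det(I_2 - V^T U) = det([[-9, 1], [-5, 15]]) = (-9)(15) - (1)(-5) = -130. (Direct check: I - K =
[[-5, 2, 7, 2],
 [6, 7, 5, -10],
 [-3, 4, 9, -2],
 [9, -2, -9, -3]]
has determinant -130.) The finite-dimensional Fredholm alternative says: either (I - K) is invertible, or ker(I - K) ≠ {0} and then range(I - K) = ker((I - K)^*)^⊥, with dim ker(I - K) = dim ker((I - K)^*). Since det(I - K) ≠ 0, 1 is not an eigenvalue of K and ker(I - K) = {0}, so we are in the first case: for every y there is a unique x = (I - K)^(-1) y. (Explicitly, by the Woodbury identity, (I - U V^T)^(-1) = I + U (I_2 - G)^(-1) V^T.)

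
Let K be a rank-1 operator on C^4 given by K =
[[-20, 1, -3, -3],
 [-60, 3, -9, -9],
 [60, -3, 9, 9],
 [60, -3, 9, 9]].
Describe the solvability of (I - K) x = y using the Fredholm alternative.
(I - K) is singular (det(I - K) = 0, i.e. 1 ∈ sigma(K)). (I - K) x = y is solvable iff y ⊥ ker((I - K)^*) = span{(-20, 1, -3, -3)}, i.e. iff -20y_1 + y_2 - 3y_3 - 3y_4 = 0. When solvable, the solutions are x = y + c·(1, 3, -3, -3), c arbitrary (ker(I - K) = span{(1, 3, -3, -3)}, dimension 1).

K has rank 1, so it is an outer product K = u v^T: every row of K is a multiple of one row vector. Reading off the entries, u = (1, 3, -3, -3) and v = (-20, 1, -3, -3) (row i of K equals u_i·v^T). A rank-one matrix u v^T satisfies K u = u (v·u) and kills the (3)-dimensional subspace v^⊥, so its characteristic polynomial is lambda^3 (lambda - v·u) with v·u = tr K = 1. Hence the eigenvalues of I - K are 1 (multiplicity 3) and 1 - (1) = 0, so det(I - K) = 0. (Direct check: I - K =
[[21, -1, 3, 3],
 [60, -2, 9, 9],
 [-60, 3, -8, -9],
 [-60, 3, -9, -8]]
has determinant 0.) So 1 is an eigenvalue of K and (I - K) is not invertible. The finite-dimensional Fredholm alternative says: either (I - K) is invertible, or ker(I - K) ≠ {0} and then range(I - K) = ker((I - K)^*)^⊥, with dim ker(I - K) = dim ker((I - K)^*). We are in the second case, so we need both kernels. Kernel of I - K: (I - K) u = u - u (v·u) = u - u = 0, so ker(I - K) = span{u} = span{(1, 3, -3, -3)} (it is exactly 1-dimensional because rank(I - K) = 3). Kernel of the adjoint: K is real, so (I - K)^* = I - K^T = I - v u^T, and (I - v u^T) v = v - v (u·v) = 0; hence ker((I - K)^*) = span{v} = span{(-20, 1, -3, -3)}. Therefore (I - K) x = y is solvable iff <y, v> = 0, i.e. iff -20y_1 + y_2 - 3y_3 - 3y_4 = 0. When this holds, K y = u (v·y) = 0, so (I - K) y = y and x = y is a particular solution; the full solution set is the line x = y + c·u = y + c·(1, 3, -3, -3), c ∈ C.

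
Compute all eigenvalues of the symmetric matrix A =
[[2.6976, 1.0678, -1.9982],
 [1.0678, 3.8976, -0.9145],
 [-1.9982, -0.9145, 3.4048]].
sigma(A) ≈ {1, 3, 6}

A is real symmetric, so its spectrum consists of real eigenvalues. Expanding the characteristic polynomial of the displayed matrix gives
  det(λ I - A) = p(λ) = λ^3 + (-10)λ^2 + (27)λ + (-18).
Solving p(λ) = 0 yields eigenvalues ≈ 1, 3, 6. (A is shown rounded to 4 decimals, so these recover the underlying integer eigenvalues to within that precision.)
Verification: the trace of A = 10 equals the sum of eigenvalues 10, and det(A) ≈ 18.0006 matches the eigenvalue product 18.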